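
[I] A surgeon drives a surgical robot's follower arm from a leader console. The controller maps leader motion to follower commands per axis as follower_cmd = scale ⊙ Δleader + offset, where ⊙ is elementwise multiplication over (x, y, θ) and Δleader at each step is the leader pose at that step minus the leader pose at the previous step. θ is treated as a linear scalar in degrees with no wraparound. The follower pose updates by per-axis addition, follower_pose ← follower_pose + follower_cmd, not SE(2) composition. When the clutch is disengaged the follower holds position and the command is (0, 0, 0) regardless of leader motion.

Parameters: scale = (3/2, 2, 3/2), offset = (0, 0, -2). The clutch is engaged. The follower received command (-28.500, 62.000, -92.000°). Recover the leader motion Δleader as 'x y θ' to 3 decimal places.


axis x: (-28.500 − 0) / (3/2) = -19.000
axis y: (62.000 − 0) / (2) = 31.000
axis θ: (-92.000 − -2) / (3/2) = -60.000

-19.000 31.000 -60.000


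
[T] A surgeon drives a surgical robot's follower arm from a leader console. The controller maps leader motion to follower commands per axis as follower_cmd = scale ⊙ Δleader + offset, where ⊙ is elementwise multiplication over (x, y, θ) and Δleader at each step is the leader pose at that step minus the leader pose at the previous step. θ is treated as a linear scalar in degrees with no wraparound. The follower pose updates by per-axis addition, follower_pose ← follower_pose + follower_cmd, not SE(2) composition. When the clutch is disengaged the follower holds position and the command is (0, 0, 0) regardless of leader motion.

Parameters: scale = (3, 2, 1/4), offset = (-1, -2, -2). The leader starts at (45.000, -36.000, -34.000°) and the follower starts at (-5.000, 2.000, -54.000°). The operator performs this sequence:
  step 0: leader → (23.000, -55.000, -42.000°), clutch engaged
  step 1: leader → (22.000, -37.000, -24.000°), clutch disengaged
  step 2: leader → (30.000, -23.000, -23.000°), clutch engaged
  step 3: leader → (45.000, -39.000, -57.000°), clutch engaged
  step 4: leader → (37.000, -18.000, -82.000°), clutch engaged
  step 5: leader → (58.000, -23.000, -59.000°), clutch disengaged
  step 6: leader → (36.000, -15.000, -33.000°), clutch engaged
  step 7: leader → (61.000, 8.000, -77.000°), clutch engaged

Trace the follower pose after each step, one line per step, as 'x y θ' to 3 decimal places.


step 0: Δleader=(-22.000, -19.000, -8.000°), engaged; cmd=(-67.000, -40.000, -4.000°) → follower=(-72.000, -38.000, -58.000°)
step 1: Δleader=(-1.000, 18.000, 18.000°), disengaged; cmd=(0,0,0) → follower holds at (-72.000, -38.000, -58.000°)
step 2: Δleader=(8.000, 14.000, 1.000°), engaged; cmd=(23.000, 26.000, -1.750°) → follower=(-49.000, -12.000, -59.750°)
step 3: Δleader=(15.000, -16.000, -34.000°), engaged; cmd=(44.000, -34.000, -10.500°) → follower=(-5.000, -46.000, -70.250°)
step 4: Δleader=(-8.000, 21.000, -25.000°), engaged; cmd=(-25.000, 40.000, -8.250°) → follower=(-30.000, -6.000, -78.500°)
step 5: Δleader=(21.000, -5.000, 23.000°), disengaged; cmd=(0,0,0) → follower holds at (-30.000, -6.000, -78.500°)
step 6: Δleader=(-22.000, 8.000, 26.000°), engaged; cmd=(-67.000, 14.000, 4.500°) → follower=(-97.000, 8.000, -74.000°)
step 7: Δleader=(25.000, 23.000, -44.000°), engaged; cmd=(74.000, 44.000, -13.000°) → follower=(-23.000, 52.000, -87.000°)

-72.000 -38.000 -58.000
-72.000 -38.000 -58.000
-49.000 -12.000 -59.750
-5.000 -46.000 -70.250
-30.000 -6.000 -78.500
-30.000 -6.000 -78.500
-97.000 8.000 -74.000
-23.000 52.000 -87.000


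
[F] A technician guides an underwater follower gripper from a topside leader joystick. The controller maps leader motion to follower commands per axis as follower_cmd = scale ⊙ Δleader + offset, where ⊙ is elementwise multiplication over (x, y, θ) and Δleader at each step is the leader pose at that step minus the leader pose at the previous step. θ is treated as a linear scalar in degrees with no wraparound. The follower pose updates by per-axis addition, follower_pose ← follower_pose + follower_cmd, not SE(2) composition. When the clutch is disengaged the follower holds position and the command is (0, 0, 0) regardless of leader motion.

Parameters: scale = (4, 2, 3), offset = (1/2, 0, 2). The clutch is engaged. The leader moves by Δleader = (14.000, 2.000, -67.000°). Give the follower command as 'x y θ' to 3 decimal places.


56.500 4.000 -199.000

axis x: 4·14.000 + 1/2 = 56.500
axis y: 2·2.000 + 0 = 4.000
axis θ: 3·-67.000 + 2 = -199.000


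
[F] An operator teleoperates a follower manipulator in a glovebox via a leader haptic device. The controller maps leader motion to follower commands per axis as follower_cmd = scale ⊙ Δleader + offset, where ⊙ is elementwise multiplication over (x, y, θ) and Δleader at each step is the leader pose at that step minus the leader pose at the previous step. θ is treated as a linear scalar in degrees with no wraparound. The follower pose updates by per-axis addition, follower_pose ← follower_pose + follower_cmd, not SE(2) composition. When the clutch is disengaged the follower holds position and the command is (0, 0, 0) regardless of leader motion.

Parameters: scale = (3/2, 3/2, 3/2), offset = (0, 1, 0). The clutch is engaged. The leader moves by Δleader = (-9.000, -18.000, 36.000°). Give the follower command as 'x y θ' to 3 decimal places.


axis x: 3/2·-9.000 + 0 = -13.500
axis y: 3/2·-18.000 + 1 = -26.000
axis θ: 3/2·36.000 + 0 = 54.000

-13.500 -26.000 54.000


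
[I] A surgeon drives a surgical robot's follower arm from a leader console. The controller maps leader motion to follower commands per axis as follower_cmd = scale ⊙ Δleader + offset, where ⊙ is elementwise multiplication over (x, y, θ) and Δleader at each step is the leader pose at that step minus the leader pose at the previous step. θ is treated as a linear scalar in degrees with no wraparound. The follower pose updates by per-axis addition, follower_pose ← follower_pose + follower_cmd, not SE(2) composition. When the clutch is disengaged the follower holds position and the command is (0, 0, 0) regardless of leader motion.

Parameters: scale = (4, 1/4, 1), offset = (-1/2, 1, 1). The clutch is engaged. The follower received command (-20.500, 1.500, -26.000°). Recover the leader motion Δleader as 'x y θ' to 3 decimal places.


-5.000 2.000 -27.000

axis x: (-20.500 − -1/2) / (4) = -5.000
axis y: (1.500 − 1) / (1/4) = 2.000
axis θ: (-26.000 − 1) / (1) = -27.000


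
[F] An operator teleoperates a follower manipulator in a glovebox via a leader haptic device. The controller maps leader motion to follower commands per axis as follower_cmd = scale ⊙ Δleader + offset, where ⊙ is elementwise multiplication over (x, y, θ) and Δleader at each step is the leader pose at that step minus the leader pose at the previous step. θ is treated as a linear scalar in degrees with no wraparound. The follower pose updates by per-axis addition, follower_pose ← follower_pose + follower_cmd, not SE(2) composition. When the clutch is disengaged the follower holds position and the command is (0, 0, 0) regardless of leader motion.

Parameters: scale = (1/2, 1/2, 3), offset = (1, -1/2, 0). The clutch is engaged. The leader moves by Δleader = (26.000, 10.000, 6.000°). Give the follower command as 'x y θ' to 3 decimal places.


axis x: 1/2·26.000 + 1 = 14.000
axis y: 1/2·10.000 + -1/2 = 4.500
axis θ: 3·6.000 + 0 = 18.000

14.000 4.500 18.000


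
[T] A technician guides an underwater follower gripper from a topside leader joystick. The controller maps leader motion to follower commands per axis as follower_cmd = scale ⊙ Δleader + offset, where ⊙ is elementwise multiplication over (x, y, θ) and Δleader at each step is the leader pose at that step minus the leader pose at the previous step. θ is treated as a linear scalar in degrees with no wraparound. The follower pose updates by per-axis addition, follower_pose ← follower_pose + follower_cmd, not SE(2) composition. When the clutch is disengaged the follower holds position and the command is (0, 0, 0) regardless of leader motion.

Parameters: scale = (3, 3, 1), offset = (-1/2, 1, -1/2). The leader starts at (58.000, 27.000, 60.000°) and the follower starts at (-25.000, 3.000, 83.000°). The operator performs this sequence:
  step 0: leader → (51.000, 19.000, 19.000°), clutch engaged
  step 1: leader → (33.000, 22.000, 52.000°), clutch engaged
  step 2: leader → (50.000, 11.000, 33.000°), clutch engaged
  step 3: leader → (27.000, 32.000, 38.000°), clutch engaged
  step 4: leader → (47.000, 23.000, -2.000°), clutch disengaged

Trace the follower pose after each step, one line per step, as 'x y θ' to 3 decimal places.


-46.500 -20.000 41.500
-101.000 -10.000 74.000
-50.500 -42.000 54.500
-120.000 22.000 59.000
-120.000 22.000 59.000

step 0: Δleader=(-7.000, -8.000, -41.000°), engaged; cmd=(-21.500, -23.000, -41.500°) → follower=(-46.500, -20.000, 41.500°)
step 1: Δleader=(-18.000, 3.000, 33.000°), engaged; cmd=(-54.500, 10.000, 32.500°) → follower=(-101.000, -10.000, 74.000°)
step 2: Δleader=(17.000, -11.000, -19.000°), engaged; cmd=(50.500, -32.000, -19.500°) → follower=(-50.500, -42.000, 54.500°)
step 3: Δleader=(-23.000, 21.000, 5.000°), engaged; cmd=(-69.500, 64.000, 4.500°) → follower=(-120.000, 22.000, 59.000°)
step 4: Δleader=(20.000, -9.000, -40.000°), disengaged; cmd=(0,0,0) → follower holds at (-120.000, 22.000, 59.000°)


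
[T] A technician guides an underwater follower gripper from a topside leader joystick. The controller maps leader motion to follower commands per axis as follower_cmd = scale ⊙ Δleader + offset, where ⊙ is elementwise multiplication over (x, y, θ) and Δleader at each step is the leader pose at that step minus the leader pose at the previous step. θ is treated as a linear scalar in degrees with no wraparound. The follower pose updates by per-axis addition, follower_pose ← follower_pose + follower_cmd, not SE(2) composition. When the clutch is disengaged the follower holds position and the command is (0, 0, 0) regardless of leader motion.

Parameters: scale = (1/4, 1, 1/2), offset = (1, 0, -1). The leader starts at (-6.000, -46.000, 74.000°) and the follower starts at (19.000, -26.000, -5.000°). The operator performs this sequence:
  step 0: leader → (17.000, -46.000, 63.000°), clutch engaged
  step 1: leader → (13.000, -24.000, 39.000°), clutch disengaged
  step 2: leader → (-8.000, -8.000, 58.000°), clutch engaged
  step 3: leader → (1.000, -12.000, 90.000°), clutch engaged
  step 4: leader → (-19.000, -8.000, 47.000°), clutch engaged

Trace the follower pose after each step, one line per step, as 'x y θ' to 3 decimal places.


step 0: Δleader=(23.000, 0.000, -11.000°), engaged; cmd=(6.750, 0.000, -6.500°) → follower=(25.750, -26.000, -11.500°)
step 1: Δleader=(-4.000, 22.000, -24.000°), disengaged; cmd=(0,0,0) → follower holds at (25.750, -26.000, -11.500°)
step 2: Δleader=(-21.000, 16.000, 19.000°), engaged; cmd=(-4.250, 16.000, 8.500°) → follower=(21.500, -10.000, -3.000°)
step 3: Δleader=(9.000, -4.000, 32.000°), engaged; cmd=(3.250, -4.000, 15.000°) → follower=(24.750, -14.000, 12.000°)
step 4: Δleader=(-20.000, 4.000, -43.000°), engaged; cmd=(-4.000, 4.000, -22.500°) → follower=(20.750, -10.000, -10.500°)

25.750 -26.000 -11.500
25.750 -26.000 -11.500
21.500 -10.000 -3.000
24.750 -14.000 12.000
20.750 -10.000 -10.500


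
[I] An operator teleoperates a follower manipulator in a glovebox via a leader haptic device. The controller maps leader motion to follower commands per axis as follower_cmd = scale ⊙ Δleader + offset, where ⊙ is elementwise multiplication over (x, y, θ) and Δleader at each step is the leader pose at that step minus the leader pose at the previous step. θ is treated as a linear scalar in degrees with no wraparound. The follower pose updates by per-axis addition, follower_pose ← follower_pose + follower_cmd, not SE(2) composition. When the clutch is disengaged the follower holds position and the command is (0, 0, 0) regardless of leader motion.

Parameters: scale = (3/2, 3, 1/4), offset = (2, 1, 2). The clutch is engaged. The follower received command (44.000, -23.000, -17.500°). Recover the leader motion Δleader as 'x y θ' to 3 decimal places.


axis x: (44.000 − 2) / (3/2) = 28.000
axis y: (-23.000 − 1) / (3) = -8.000
axis θ: (-17.500 − 2) / (1/4) = -78.000

28.000 -8.000 -78.000


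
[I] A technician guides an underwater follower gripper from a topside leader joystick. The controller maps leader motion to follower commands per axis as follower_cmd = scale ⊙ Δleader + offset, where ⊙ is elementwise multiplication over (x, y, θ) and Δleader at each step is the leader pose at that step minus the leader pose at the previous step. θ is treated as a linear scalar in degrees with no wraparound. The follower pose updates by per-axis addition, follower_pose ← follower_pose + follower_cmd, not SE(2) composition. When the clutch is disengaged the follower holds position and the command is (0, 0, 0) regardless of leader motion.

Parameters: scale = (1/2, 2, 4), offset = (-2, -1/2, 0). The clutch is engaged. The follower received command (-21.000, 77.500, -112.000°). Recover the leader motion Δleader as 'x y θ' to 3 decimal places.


-38.000 39.000 -28.000

axis x: (-21.000 − -2) / (1/2) = -38.000
axis y: (77.500 − -1/2) / (2) = 39.000
axis θ: (-112.000 − 0) / (4) = -28.000


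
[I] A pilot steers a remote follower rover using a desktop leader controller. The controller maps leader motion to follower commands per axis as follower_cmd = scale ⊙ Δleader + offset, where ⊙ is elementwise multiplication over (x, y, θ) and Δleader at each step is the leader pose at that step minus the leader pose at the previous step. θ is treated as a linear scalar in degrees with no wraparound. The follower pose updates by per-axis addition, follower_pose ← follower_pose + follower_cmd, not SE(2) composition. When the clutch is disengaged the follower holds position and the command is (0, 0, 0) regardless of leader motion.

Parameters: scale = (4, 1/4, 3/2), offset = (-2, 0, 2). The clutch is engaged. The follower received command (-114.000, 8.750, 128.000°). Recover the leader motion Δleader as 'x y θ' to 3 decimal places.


axis x: (-114.000 − -2) / (4) = -28.000
axis y: (8.750 − 0) / (1/4) = 35.000
axis θ: (128.000 − 2) / (3/2) = 84.000

-28.000 35.000 84.000


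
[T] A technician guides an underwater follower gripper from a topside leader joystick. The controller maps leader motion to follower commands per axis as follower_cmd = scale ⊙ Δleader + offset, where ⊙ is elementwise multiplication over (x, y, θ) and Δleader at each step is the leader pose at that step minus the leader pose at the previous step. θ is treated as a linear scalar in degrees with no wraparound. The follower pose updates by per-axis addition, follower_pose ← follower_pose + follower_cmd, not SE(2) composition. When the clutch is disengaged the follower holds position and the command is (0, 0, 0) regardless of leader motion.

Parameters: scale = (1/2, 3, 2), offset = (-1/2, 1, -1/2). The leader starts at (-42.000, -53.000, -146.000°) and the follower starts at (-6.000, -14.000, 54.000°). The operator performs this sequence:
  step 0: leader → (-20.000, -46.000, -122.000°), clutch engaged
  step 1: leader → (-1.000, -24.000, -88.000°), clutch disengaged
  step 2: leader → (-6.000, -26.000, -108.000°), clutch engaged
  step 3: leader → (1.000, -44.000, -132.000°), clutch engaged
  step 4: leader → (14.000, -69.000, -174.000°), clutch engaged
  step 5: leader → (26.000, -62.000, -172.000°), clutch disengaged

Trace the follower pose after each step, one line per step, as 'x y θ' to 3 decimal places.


4.500 8.000 101.500
4.500 8.000 101.500
1.500 3.000 61.000
4.500 -50.000 12.500
10.500 -124.000 -72.000
10.500 -124.000 -72.000

step 0: Δleader=(22.000, 7.000, 24.000°), engaged; cmd=(10.500, 22.000, 47.500°) → follower=(4.500, 8.000, 101.500°)
step 1: Δleader=(19.000, 22.000, 34.000°), disengaged; cmd=(0,0,0) → follower holds at (4.500, 8.000, 101.500°)
step 2: Δleader=(-5.000, -2.000, -20.000°), engaged; cmd=(-3.000, -5.000, -40.500°) → follower=(1.500, 3.000, 61.000°)
step 3: Δleader=(7.000, -18.000, -24.000°), engaged; cmd=(3.000, -53.000, -48.500°) → follower=(4.500, -50.000, 12.500°)
step 4: Δleader=(13.000, -25.000, -42.000°), engaged; cmd=(6.000, -74.000, -84.500°) → follower=(10.500, -124.000, -72.000°)
step 5: Δleader=(12.000, 7.000, 2.000°), disengaged; cmd=(0,0,0) → follower holds at (10.500, -124.000, -72.000°)


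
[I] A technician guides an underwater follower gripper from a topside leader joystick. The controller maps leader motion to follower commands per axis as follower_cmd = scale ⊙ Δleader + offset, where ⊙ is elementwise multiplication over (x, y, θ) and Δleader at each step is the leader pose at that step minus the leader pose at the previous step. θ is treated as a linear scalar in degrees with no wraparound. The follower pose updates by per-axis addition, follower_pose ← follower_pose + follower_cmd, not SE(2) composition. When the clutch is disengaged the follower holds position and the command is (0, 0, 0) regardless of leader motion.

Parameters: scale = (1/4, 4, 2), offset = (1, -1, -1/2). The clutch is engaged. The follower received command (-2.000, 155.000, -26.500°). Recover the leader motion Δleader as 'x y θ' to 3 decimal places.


axis x: (-2.000 − 1) / (1/4) = -12.000
axis y: (155.000 − -1) / (4) = 39.000
axis θ: (-26.500 − -1/2) / (2) = -13.000

-12.000 39.000 -13.000


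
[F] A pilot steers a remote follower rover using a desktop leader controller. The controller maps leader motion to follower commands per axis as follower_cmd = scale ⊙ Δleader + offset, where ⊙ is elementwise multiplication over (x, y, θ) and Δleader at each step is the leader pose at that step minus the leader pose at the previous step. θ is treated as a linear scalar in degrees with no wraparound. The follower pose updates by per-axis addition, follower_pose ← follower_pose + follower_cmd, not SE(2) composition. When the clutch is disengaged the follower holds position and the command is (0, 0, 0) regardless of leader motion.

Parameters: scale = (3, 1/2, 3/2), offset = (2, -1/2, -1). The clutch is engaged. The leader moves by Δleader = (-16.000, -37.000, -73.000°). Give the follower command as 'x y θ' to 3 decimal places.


-46.000 -19.000 -110.500

axis x: 3·-16.000 + 2 = -46.000
axis y: 1/2·-37.000 + -1/2 = -19.000
axis θ: 3/2·-73.000 + -1 = -110.500


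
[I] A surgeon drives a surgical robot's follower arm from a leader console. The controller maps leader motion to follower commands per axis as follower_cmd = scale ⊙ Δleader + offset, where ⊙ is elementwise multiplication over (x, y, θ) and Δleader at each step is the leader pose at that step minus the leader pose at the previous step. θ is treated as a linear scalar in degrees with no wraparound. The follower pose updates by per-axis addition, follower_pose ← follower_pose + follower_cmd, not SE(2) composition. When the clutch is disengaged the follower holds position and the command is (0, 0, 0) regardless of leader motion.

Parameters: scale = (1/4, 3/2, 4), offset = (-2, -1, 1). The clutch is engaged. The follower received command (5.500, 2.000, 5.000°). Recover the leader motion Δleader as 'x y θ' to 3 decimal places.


30.000 2.000 1.000

axis x: (5.500 − -2) / (1/4) = 30.000
axis y: (2.000 − -1) / (3/2) = 2.000
axis θ: (5.000 − 1) / (4) = 1.000


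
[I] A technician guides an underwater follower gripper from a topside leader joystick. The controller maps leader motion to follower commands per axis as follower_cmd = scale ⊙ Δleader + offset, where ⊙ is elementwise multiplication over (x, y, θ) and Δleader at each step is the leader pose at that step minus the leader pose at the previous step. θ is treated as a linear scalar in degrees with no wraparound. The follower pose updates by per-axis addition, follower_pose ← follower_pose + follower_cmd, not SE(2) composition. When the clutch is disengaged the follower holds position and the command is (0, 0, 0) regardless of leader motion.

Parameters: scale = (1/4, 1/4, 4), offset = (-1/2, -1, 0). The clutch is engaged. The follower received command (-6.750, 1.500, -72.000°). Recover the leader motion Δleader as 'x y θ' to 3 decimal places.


axis x: (-6.750 − -1/2) / (1/4) = -25.000
axis y: (1.500 − -1) / (1/4) = 10.000
axis θ: (-72.000 − 0) / (4) = -18.000

-25.000 10.000 -18.000


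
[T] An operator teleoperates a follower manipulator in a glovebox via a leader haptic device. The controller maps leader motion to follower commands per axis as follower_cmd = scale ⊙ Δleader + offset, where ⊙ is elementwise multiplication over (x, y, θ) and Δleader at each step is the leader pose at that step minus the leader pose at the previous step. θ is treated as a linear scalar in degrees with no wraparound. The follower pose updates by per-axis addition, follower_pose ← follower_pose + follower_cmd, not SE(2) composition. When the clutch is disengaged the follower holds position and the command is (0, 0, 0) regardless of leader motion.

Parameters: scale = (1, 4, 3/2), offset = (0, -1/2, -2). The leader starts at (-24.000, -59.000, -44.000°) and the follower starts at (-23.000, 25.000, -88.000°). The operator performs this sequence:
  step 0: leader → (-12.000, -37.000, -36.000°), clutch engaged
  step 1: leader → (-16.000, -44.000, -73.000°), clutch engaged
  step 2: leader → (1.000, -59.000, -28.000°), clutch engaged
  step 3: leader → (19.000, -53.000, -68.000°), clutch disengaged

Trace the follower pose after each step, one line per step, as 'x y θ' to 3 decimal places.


step 0: Δleader=(12.000, 22.000, 8.000°), engaged; cmd=(12.000, 87.500, 10.000°) → follower=(-11.000, 112.500, -78.000°)
step 1: Δleader=(-4.000, -7.000, -37.000°), engaged; cmd=(-4.000, -28.500, -57.500°) → follower=(-15.000, 84.000, -135.500°)
step 2: Δleader=(17.000, -15.000, 45.000°), engaged; cmd=(17.000, -60.500, 65.500°) → follower=(2.000, 23.500, -70.000°)
step 3: Δleader=(18.000, 6.000, -40.000°), disengaged; cmd=(0,0,0) → follower holds at (2.000, 23.500, -70.000°)

-11.000 112.500 -78.000
-15.000 84.000 -135.500
2.000 23.500 -70.000
2.000 23.500 -70.000


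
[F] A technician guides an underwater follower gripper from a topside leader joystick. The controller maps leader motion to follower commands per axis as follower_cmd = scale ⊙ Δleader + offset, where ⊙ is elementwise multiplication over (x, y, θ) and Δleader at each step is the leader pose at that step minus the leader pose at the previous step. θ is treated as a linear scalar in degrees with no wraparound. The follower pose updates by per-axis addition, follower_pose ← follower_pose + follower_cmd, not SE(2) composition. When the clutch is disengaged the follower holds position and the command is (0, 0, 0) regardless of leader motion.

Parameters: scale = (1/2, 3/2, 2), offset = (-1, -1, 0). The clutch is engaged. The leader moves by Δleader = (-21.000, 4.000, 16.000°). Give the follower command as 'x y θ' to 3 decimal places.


-11.500 5.000 32.000

axis x: 1/2·-21.000 + -1 = -11.500
axis y: 3/2·4.000 + -1 = 5.000
axis θ: 2·16.000 + 0 = 32.000


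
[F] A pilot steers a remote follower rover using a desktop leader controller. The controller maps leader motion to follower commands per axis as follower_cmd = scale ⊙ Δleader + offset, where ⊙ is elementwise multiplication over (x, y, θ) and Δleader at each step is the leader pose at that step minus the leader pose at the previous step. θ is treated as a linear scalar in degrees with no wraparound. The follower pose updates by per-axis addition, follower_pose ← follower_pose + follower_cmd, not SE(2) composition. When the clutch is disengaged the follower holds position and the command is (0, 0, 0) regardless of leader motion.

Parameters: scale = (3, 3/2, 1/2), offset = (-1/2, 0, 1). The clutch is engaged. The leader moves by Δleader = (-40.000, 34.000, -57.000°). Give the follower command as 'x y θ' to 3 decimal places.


axis x: 3·-40.000 + -1/2 = -120.500
axis y: 3/2·34.000 + 0 = 51.000
axis θ: 1/2·-57.000 + 1 = -27.500

-120.500 51.000 -27.500


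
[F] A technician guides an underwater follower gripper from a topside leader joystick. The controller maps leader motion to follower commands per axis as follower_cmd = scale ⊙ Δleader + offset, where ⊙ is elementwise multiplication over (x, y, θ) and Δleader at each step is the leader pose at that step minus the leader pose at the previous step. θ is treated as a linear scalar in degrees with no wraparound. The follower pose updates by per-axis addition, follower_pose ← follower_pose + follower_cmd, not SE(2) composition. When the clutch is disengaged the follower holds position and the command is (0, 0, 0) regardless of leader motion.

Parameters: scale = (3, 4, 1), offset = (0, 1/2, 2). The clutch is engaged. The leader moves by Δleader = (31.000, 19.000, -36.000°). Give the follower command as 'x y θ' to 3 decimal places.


axis x: 3·31.000 + 0 = 93.000
axis y: 4·19.000 + 1/2 = 76.500
axis θ: 1·-36.000 + 2 = -34.000

93.000 76.500 -34.000


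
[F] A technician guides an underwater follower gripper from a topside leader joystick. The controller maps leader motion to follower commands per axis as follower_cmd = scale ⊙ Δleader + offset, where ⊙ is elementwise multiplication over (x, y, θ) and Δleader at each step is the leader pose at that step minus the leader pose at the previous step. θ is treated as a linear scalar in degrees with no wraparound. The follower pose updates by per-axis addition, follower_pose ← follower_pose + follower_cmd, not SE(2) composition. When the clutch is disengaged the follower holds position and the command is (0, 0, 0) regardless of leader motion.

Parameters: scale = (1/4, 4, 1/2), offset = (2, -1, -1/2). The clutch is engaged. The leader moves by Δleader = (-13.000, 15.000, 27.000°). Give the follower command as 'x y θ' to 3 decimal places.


axis x: 1/4·-13.000 + 2 = -1.250
axis y: 4·15.000 + -1 = 59.000
axis θ: 1/2·27.000 + -1/2 = 13.000

-1.250 59.000 13.000


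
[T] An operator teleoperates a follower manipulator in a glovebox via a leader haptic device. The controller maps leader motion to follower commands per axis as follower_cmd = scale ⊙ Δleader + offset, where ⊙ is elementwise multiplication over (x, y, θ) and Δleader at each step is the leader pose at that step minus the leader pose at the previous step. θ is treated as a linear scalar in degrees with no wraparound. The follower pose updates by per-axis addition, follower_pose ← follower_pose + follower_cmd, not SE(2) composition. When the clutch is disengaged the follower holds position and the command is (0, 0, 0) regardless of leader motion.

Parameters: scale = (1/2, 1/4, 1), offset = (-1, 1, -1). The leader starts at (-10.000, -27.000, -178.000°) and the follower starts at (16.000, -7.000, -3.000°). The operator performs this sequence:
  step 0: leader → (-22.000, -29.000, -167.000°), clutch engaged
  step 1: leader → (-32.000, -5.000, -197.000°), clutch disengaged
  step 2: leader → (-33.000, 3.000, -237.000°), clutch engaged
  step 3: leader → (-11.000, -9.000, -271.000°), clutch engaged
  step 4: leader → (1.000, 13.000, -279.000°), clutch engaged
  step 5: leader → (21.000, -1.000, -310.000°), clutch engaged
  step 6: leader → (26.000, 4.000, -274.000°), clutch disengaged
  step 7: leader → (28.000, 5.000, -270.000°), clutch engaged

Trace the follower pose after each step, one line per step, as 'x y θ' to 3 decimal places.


step 0: Δleader=(-12.000, -2.000, 11.000°), engaged; cmd=(-7.000, 0.500, 10.000°) → follower=(9.000, -6.500, 7.000°)
step 1: Δleader=(-10.000, 24.000, -30.000°), disengaged; cmd=(0,0,0) → follower holds at (9.000, -6.500, 7.000°)
step 2: Δleader=(-1.000, 8.000, -40.000°), engaged; cmd=(-1.500, 3.000, -41.000°) → follower=(7.500, -3.500, -34.000°)
step 3: Δleader=(22.000, -12.000, -34.000°), engaged; cmd=(10.000, -2.000, -35.000°) → follower=(17.500, -5.500, -69.000°)
step 4: Δleader=(12.000, 22.000, -8.000°), engaged; cmd=(5.000, 6.500, -9.000°) → follower=(22.500, 1.000, -78.000°)
step 5: Δleader=(20.000, -14.000, -31.000°), engaged; cmd=(9.000, -2.500, -32.000°) → follower=(31.500, -1.500, -110.000°)
step 6: Δleader=(5.000, 5.000, 36.000°), disengaged; cmd=(0,0,0) → follower holds at (31.500, -1.500, -110.000°)
step 7: Δleader=(2.000, 1.000, 4.000°), engaged; cmd=(0.000, 1.250, 3.000°) → follower=(31.500, -0.250, -107.000°)

9.000 -6.500 7.000
9.000 -6.500 7.000
7.500 -3.500 -34.000
17.500 -5.500 -69.000
22.500 1.000 -78.000
31.500 -1.500 -110.000
31.500 -1.500 -110.000
31.500 -0.250 -107.000


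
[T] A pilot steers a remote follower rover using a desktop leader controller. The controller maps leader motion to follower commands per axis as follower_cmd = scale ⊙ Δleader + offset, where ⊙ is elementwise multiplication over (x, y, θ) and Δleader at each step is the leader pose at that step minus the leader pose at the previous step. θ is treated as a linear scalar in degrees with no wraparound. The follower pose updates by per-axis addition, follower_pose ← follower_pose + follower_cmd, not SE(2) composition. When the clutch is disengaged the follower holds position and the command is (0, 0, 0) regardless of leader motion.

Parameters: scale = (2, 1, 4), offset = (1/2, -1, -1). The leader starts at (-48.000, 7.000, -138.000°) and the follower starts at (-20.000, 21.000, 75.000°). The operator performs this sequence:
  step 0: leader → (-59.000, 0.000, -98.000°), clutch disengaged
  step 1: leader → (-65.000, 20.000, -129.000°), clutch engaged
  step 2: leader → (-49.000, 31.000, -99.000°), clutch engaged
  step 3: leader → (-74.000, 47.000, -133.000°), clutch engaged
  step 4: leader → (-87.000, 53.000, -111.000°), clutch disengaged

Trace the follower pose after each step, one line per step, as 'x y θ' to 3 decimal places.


step 0: Δleader=(-11.000, -7.000, 40.000°), disengaged; cmd=(0,0,0) → follower holds at (-20.000, 21.000, 75.000°)
step 1: Δleader=(-6.000, 20.000, -31.000°), engaged; cmd=(-11.500, 19.000, -125.000°) → follower=(-31.500, 40.000, -50.000°)
step 2: Δleader=(16.000, 11.000, 30.000°), engaged; cmd=(32.500, 10.000, 119.000°) → follower=(1.000, 50.000, 69.000°)
step 3: Δleader=(-25.000, 16.000, -34.000°), engaged; cmd=(-49.500, 15.000, -137.000°) → follower=(-48.500, 65.000, -68.000°)
step 4: Δleader=(-13.000, 6.000, 22.000°), disengaged; cmd=(0,0,0) → follower holds at (-48.500, 65.000, -68.000°)

-20.000 21.000 75.000
-31.500 40.000 -50.000
1.000 50.000 69.000
-48.500 65.000 -68.000
-48.500 65.000 -68.000


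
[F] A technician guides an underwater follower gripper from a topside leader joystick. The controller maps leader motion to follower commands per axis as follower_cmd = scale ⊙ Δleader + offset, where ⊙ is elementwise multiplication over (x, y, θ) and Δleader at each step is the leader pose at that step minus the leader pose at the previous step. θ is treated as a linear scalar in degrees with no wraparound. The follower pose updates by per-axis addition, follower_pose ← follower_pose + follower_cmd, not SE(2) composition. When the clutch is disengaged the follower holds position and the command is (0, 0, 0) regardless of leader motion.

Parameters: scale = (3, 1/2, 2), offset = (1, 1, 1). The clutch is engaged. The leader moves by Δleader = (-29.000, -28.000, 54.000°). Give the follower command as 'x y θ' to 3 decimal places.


axis x: 3·-29.000 + 1 = -86.000
axis y: 1/2·-28.000 + 1 = -13.000
axis θ: 2·54.000 + 1 = 109.000

-86.000 -13.000 109.000


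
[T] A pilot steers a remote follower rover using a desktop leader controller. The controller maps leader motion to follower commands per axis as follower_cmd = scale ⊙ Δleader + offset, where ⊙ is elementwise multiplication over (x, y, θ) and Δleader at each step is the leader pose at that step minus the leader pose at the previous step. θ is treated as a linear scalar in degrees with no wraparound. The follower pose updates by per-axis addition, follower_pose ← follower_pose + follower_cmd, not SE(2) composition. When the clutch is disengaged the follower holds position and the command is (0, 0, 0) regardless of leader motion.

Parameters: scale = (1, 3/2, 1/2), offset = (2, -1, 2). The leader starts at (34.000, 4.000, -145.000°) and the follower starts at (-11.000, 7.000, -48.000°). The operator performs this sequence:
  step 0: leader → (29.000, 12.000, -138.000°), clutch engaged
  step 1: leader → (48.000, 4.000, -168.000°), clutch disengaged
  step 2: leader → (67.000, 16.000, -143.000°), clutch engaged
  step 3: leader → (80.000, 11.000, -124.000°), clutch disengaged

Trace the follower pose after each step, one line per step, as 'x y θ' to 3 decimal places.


-14.000 18.000 -42.500
-14.000 18.000 -42.500
7.000 35.000 -28.000
7.000 35.000 -28.000

step 0: Δleader=(-5.000, 8.000, 7.000°), engaged; cmd=(-3.000, 11.000, 5.500°) → follower=(-14.000, 18.000, -42.500°)
step 1: Δleader=(19.000, -8.000, -30.000°), disengaged; cmd=(0,0,0) → follower holds at (-14.000, 18.000, -42.500°)
step 2: Δleader=(19.000, 12.000, 25.000°), engaged; cmd=(21.000, 17.000, 14.500°) → follower=(7.000, 35.000, -28.000°)
step 3: Δleader=(13.000, -5.000, 19.000°), disengaged; cmd=(0,0,0) → follower holds at (7.000, 35.000, -28.000°)


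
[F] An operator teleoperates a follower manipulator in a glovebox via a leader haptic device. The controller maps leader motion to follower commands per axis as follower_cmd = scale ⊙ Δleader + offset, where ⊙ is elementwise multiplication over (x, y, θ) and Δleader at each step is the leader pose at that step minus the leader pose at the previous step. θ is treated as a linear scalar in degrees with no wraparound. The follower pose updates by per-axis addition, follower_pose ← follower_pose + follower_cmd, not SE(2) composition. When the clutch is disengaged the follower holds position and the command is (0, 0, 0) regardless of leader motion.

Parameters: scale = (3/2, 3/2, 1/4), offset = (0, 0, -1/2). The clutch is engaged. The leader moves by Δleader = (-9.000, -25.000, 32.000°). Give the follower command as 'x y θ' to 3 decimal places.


axis x: 3/2·-9.000 + 0 = -13.500
axis y: 3/2·-25.000 + 0 = -37.500
axis θ: 1/4·32.000 + -1/2 = 7.500

-13.500 -37.500 7.500


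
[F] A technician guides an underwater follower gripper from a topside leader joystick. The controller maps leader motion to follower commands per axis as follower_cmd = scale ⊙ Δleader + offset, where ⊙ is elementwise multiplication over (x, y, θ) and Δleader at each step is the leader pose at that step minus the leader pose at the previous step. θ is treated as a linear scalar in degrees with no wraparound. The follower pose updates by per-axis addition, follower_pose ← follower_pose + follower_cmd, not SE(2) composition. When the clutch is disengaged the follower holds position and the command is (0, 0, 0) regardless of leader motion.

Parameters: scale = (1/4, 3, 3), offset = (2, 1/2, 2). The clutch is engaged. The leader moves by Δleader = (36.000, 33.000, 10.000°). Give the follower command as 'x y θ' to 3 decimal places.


11.000 99.500 32.000

axis x: 1/4·36.000 + 2 = 11.000
axis y: 3·33.000 + 1/2 = 99.500
axis θ: 3·10.000 + 2 = 32.000


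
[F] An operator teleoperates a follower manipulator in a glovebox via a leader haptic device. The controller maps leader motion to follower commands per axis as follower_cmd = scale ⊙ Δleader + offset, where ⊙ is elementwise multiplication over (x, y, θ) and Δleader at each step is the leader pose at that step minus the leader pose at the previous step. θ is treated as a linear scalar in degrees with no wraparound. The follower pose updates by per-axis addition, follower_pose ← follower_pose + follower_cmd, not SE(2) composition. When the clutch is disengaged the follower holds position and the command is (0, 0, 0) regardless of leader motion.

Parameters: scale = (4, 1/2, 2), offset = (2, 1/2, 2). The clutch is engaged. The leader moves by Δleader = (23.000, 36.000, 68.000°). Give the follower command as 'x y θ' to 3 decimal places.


94.000 18.500 138.000

axis x: 4·23.000 + 2 = 94.000
axis y: 1/2·36.000 + 1/2 = 18.500
axis θ: 2·68.000 + 2 = 138.000


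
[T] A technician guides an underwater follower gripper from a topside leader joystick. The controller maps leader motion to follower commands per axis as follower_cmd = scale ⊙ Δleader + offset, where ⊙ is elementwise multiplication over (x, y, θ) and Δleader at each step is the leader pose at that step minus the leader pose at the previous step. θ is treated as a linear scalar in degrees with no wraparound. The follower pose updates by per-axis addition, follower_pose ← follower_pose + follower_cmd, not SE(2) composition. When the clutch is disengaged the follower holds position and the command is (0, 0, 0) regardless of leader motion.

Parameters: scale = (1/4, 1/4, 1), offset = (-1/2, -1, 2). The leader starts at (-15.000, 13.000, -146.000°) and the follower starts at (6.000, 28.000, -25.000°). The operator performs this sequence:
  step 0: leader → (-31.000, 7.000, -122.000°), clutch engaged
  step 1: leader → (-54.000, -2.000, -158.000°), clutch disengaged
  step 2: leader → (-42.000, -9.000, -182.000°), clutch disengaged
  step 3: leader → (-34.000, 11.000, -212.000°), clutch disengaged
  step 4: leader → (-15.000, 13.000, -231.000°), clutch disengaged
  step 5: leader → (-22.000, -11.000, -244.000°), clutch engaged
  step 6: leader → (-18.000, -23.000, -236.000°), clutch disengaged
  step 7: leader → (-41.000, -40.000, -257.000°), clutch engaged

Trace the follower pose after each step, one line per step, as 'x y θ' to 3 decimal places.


1.500 25.500 1.000
1.500 25.500 1.000
1.500 25.500 1.000
1.500 25.500 1.000
1.500 25.500 1.000
-0.750 18.500 -10.000
-0.750 18.500 -10.000
-7.000 13.250 -29.000

step 0: Δleader=(-16.000, -6.000, 24.000°), engaged; cmd=(-4.500, -2.500, 26.000°) → follower=(1.500, 25.500, 1.000°)
step 1: Δleader=(-23.000, -9.000, -36.000°), disengaged; cmd=(0,0,0) → follower holds at (1.500, 25.500, 1.000°)
step 2: Δleader=(12.000, -7.000, -24.000°), disengaged; cmd=(0,0,0) → follower holds at (1.500, 25.500, 1.000°)
step 3: Δleader=(8.000, 20.000, -30.000°), disengaged; cmd=(0,0,0) → follower holds at (1.500, 25.500, 1.000°)
step 4: Δleader=(19.000, 2.000, -19.000°), disengaged; cmd=(0,0,0) → follower holds at (1.500, 25.500, 1.000°)
step 5: Δleader=(-7.000, -24.000, -13.000°), engaged; cmd=(-2.250, -7.000, -11.000°) → follower=(-0.750, 18.500, -10.000°)
step 6: Δleader=(4.000, -12.000, 8.000°), disengaged; cmd=(0,0,0) → follower holds at (-0.750, 18.500, -10.000°)
step 7: Δleader=(-23.000, -17.000, -21.000°), engaged; cmd=(-6.250, -5.250, -19.000°) → follower=(-7.000, 13.250, -29.000°)


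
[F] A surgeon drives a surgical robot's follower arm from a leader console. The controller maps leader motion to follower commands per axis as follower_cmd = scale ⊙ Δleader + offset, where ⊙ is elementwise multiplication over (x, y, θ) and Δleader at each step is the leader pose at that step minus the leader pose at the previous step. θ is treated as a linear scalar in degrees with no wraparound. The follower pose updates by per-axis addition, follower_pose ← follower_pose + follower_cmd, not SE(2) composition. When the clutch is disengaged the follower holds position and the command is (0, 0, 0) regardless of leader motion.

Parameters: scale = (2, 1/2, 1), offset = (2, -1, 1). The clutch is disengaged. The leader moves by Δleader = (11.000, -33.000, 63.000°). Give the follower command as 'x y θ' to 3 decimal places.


0.000 0.000 0.000

clutch disengaged → follower holds; cmd = (0, 0, 0)
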